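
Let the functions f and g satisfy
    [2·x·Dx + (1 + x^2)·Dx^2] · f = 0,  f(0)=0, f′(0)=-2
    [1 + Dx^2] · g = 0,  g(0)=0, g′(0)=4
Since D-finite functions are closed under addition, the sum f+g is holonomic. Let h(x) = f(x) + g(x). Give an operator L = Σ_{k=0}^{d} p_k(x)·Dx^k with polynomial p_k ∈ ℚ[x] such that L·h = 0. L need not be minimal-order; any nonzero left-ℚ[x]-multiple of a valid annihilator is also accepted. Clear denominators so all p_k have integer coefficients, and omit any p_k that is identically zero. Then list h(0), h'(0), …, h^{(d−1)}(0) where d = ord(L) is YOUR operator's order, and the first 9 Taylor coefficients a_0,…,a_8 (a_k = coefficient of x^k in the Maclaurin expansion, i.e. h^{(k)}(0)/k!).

L = (-22·x + 28·x^3 + 2·x^5)·Dx + (-1 + 7·x^2 + 9·x^4 + x^6)·Dx^2 + (-22·x + 28·x^3 + 2·x^5)·Dx^3 + (-1 + 7·x^2 + 9·x^4 + x^6)·Dx^4  (order 4).
h: a_k = 0, 2, 0, 0, 0, -11/30, 0, 359/1260, 0, …
ICs: h(0) = 0, h′(0) = 2, h′′(0) = 0, h′′′(0) = 0.

f: a_k = 0, -2, 0, 2/3, 0, -2/5, 0, 2/7, 0, …
g: a_k = 0, 4, 0, -2/3, 0, 1/30, 0, -1/1260, 0, …
Sum ⇒ L₀ = lclm(L_f,L_g) in ℚ(x)⟨Dx⟩.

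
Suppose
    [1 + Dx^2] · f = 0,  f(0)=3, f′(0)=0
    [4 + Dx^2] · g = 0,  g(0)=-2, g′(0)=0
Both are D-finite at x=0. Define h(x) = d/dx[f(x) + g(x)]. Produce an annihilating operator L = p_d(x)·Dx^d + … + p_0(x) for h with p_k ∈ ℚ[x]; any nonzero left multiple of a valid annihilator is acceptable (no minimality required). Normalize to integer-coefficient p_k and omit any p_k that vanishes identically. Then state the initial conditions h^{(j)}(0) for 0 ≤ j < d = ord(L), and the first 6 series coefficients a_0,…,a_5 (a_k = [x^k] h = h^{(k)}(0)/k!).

f: a_k = 3, 0, -3/2, 0, 1/8, 0, …
g: a_k = -2, 0, 4, 0, -4/3, 0, …
Weyl lclm of L_f,L_g ⇒ L₀ (ord ≤ 4).
Derive L from L₀ (diff closure).
L = 4 + 5·Dx^2 + Dx^4  (order 4).
h: a_k = 0, 5, 0, -29/6, 0, 25/24, …
ICs: h(0) = 0, h′(0) = 5, h′′(0) = 0, h′′′(0) = -29.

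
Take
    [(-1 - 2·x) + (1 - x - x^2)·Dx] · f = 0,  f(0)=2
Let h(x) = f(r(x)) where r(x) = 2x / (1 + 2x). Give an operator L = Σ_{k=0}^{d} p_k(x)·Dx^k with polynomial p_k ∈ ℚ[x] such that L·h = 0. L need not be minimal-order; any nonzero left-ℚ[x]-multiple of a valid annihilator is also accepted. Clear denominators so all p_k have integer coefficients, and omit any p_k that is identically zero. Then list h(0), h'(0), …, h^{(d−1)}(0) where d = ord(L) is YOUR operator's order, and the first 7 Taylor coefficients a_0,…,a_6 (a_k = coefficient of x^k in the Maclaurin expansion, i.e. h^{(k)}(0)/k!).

L = (2 + 12·x) + (-1 - 4·x + 8·x^3)·Dx  (order 1).
h: a_k = 2, 4, 8, 0, 32, -64, 256, …
ICs: h(0) = 2.

f: a_k = 2, 2, 4, 6, 10, 16, 26, …
h₀=f(r): pull back L_f along r ⇒ L₀.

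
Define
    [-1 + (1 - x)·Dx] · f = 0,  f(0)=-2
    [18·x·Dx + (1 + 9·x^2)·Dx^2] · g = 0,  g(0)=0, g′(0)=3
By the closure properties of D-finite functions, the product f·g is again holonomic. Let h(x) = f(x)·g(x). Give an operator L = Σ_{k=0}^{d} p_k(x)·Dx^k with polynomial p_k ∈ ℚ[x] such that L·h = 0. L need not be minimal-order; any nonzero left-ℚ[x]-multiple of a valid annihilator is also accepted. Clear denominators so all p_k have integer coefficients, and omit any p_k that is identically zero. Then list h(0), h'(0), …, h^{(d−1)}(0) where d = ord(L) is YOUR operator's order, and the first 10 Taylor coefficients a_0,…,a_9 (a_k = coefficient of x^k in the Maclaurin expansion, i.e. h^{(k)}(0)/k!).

L = 18·x + (2 - 18·x + 36·x^2)·Dx + (-1 + x - 9·x^2 + 9·x^3)·Dx^2  (order 2).
h: a_k = 0, -6, -6, 12, 12, -426/5, -426/5, 18888/35, 18888/35, -134202/35, …
ICs: h(0) = 0, h′(0) = -6.

f: a_k = -2, -2, -2, -2, -2, -2, -2, -2, -2, -2, …
g: a_k = 0, 3, 0, -9, 0, 243/5, 0, -2187/7, 0, 2187, …
Sym-product of L_f,L_g gives L₀ (≤ ord 2).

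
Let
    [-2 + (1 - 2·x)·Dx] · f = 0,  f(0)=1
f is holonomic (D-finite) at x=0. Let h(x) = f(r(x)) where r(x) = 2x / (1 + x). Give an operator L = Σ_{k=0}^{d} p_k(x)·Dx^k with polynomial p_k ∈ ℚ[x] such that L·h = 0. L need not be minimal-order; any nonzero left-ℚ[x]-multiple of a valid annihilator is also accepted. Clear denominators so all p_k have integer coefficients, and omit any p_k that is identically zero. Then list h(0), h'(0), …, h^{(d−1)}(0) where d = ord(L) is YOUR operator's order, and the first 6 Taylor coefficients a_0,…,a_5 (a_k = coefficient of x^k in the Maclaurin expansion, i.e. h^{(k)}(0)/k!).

f: a_k = 1, 2, 4, 8, 16, 32, …
f∘r: x↦r, Dx↦Dx/r' in L_f ⇒ L₀.
L = 4 + (-1 + 2·x + 3·x^2)·Dx  (order 1).
h: a_k = 1, 4, 12, 36, 108, 324, …
ICs: h(0) = 1.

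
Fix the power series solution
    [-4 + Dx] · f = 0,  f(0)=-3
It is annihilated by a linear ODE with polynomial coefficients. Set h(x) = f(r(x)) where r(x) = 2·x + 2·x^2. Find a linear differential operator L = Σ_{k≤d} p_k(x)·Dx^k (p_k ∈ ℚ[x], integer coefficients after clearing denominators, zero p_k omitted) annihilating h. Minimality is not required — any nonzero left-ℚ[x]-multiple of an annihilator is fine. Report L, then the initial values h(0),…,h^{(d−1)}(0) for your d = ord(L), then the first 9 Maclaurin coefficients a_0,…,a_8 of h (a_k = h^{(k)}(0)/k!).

L = (-8 - 16·x) + Dx  (order 1).
h: a_k = -3, -24, -120, -448, -1376, -18176/5, -127744/15, -378880/21, -3682816/105, …
ICs: h(0) = -3.

f: a_k = -3, -12, -24, -32, -32, -128/5, -256/15, -1024/105, -512/105, …
f∘r: x↦r, Dx↦Dx/r' in L_f ⇒ L₀.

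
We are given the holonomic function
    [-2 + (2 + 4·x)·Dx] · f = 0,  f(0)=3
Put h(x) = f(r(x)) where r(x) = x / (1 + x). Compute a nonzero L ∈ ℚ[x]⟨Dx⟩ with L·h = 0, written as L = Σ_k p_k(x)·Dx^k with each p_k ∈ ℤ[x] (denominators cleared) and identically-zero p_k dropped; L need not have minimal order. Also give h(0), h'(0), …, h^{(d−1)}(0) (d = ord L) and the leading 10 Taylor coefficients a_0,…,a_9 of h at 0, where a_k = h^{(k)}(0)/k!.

f: a_k = 3, 3, -3/2, 3/2, -15/8, 21/8, -63/16, 99/16, -1287/128, 2145/128, …
h₀=f(r): pull back L_f along r ⇒ L₀.
L = -1 + (1 + 4·x + 3·x^2)·Dx  (order 1).
h: a_k = 3, 3, -9/2, 15/2, -111/8, 225/8, -981/16, 2259/16, -43335/128, 107097/128, …
ICs: h(0) = 3.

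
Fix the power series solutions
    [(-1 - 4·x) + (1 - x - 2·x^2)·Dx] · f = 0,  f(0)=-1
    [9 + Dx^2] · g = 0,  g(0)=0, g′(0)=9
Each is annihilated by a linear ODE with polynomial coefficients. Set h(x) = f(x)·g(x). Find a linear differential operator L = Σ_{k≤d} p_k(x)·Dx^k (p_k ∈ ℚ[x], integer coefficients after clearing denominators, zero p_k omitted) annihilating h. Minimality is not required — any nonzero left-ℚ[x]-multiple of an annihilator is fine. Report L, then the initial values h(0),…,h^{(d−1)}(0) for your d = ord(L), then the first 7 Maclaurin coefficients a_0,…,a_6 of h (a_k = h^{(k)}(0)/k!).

f: a_k = -1, -1, -3, -5, -11, -21, -43, …
g: a_k = 0, 9, 0, -27/2, 0, 243/40, 0, …
Sym-product of L_f,L_g gives L₀ (≤ ord 2).
L = (-5 + 9·x + 18·x^2) + (2 + 8·x)·Dx + (-1 + x + 2·x^2)·Dx^2  (order 2).
h: a_k = 0, -9, -9, -27/2, -63/2, -2583/40, -5103/40, …
ICs: h(0) = 0, h′(0) = -9.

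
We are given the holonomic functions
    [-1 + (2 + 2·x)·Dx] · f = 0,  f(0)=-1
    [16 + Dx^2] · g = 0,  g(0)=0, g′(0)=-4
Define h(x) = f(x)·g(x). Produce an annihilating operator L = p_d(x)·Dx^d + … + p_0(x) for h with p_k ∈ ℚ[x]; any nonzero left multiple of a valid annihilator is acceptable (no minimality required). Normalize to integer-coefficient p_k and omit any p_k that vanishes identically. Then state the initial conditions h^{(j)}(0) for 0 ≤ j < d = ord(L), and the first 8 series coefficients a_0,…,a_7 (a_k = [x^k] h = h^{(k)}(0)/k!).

f: a_k = -1, -1/2, 1/8, -1/16, 5/128, -7/256, 21/1024, -33/2048, …
g: a_k = 0, -4, 0, 32/3, 0, -128/15, 0, 1024/315, …
f·g: L₀ = L_f ⊗_s L_g, ord ≤ 1·2.
L = (67 + 128·x + 64·x^2) + (-4 - 4·x)·Dx + (4 + 8·x + 4·x^2)·Dx^2  (order 2).
h: a_k = 0, 4, 2, -67/6, -61/12, 4661/480, 1187/320, -64235/16128, …
ICs: h(0) = 0, h′(0) = 4.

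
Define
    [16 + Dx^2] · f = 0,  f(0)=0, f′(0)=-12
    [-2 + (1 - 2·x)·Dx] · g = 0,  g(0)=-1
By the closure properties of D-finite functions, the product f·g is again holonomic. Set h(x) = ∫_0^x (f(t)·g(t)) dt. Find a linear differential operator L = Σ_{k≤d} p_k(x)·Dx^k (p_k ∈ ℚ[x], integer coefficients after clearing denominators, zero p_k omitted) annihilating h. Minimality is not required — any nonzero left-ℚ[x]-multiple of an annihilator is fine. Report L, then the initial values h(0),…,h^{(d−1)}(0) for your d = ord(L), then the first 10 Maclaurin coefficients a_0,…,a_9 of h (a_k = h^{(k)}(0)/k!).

L = (-16 + 32·x)·Dx + 4·Dx^2 + (-1 + 2·x)·Dx^3  (order 3).
h: a_k = 0, 0, 6, 8, 4, 32/5, 224/15, 128/5, 4576/105, 73216/945, …
ICs: h(0) = 0, h′(0) = 0, h′′(0) = 12.

f: a_k = 0, -12, 0, 32, 0, -128/5, 0, 1024/105, 0, -2048/945, …
g: a_k = -1, -2, -4, -8, -16, -32, -64, -128, -256, -512, …
L₀ := L_f ⊗_s L_g (sym. prod.), ord ≤ 2.
h=∫₀ˣh₀: take L = L₀·Dx.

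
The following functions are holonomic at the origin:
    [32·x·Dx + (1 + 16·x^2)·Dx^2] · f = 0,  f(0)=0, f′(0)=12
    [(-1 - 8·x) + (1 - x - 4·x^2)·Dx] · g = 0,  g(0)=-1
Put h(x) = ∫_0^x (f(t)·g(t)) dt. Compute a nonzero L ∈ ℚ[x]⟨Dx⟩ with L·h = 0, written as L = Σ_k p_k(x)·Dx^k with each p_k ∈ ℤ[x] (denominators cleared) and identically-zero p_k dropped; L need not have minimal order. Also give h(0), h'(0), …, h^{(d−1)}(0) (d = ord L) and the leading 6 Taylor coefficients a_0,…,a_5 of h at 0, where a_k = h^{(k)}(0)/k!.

L = (8 + 32·x + 384·x^2)·Dx + (2 - 16·x + 64·x^2 + 384·x^3)·Dx^2 + (-1 + x - 12·x^2 + 16·x^3 + 64·x^4)·Dx^3  (order 3).
h: a_k = 0, 0, -6, -4, 1, -44/5, …
ICs: h(0) = 0, h′(0) = 0, h′′(0) = -12.

f: a_k = 0, 12, 0, -64, 0, 3072/5, …
g: a_k = -1, -1, -5, -9, -29, -65, …
Product ⇒ symmetric product L₀, ord ≤ 2.
h=∫h₀ ⇒ L = L₀·Dx.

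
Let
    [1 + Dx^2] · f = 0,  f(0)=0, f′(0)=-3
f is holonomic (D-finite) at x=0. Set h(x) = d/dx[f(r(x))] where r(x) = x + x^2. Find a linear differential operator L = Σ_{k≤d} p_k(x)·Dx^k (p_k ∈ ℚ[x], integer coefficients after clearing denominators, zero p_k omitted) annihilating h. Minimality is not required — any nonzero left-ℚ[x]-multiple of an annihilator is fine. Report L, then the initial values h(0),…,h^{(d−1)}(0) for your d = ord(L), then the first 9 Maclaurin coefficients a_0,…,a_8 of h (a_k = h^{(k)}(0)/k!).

L = (13 + 8·x + 24·x^2 + 32·x^3 + 16·x^4) + (-6 - 12·x)·Dx + (1 + 4·x + 4·x^2)·Dx^2  (order 2).
h: a_k = -3, -6, 3/2, 6, 59/8, 9/4, -419/240, -59/30, -13609/13440, …
ICs: h(0) = -3, h′(0) = -6.

f: a_k = 0, -3, 0, 1/2, 0, -1/40, 0, 1/1680, 0, …
f∘r: x↦r, Dx↦Dx/r' in L_f ⇒ L₀.
h₀' ⇒ L via d/dx closure of L₀.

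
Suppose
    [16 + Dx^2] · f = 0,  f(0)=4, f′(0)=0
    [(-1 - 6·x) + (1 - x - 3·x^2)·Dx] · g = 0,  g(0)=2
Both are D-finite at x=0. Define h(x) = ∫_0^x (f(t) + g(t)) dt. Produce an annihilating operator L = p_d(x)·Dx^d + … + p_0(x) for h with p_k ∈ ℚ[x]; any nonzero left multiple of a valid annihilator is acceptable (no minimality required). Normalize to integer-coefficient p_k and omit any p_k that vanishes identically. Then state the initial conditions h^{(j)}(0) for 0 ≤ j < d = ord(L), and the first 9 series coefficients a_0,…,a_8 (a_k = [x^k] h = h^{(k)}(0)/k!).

f: a_k = 4, 0, -32, 0, 128/3, 0, -1024/45, 0, 2048/315, …
g: a_k = 2, 2, 8, 14, 38, 80, 194, 434, 1016, …
h₀=f+g: left-lcm gives L₀, ord ≤ 3.
h=∫h₀ ⇒ L = L₀·Dx.
L = (-464 - 2816·x - 416·x^2 - 2112·x^3 - 5760·x^4 - 6912·x^5)·Dx + (192 - 304·x - 672·x^2 + 1312·x^3 + 1008·x^4 - 3456·x^5 - 3456·x^6)·Dx^2 + (-29 - 176·x - 26·x^2 - 132·x^3 - 360·x^4 - 432·x^5)·Dx^3 + (12 - 19·x - 42·x^2 + 82·x^3 + 63·x^4 - 216·x^5 - 216·x^6)·Dx^4  (order 4).
h: a_k = 0, 6, 1, -8, 7/2, 242/15, 40/3, 7706/315, 217/4, …
ICs: h(0) = 0, h′(0) = 6, h′′(0) = 2, h′′′(0) = -48.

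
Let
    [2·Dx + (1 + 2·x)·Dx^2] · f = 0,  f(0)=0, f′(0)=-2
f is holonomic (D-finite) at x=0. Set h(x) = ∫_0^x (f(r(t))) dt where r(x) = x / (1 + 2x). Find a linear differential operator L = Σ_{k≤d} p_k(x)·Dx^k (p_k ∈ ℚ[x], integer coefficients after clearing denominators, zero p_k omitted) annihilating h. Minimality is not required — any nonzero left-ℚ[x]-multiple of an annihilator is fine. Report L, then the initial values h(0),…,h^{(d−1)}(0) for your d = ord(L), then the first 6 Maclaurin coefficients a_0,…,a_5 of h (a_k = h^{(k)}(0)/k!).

f: a_k = 0, -2, 2, -8/3, 4, -32/5, …
h₀=f(r): pull back L_f along r ⇒ L₀.
∫: right-multiply L₀ by Dx.
L = (6 + 16·x)·Dx^2 + (1 + 6·x + 8·x^2)·Dx^3  (order 3).
h: a_k = 0, 0, -1, 2, -14/3, 12, …
ICs: h(0) = 0, h′(0) = 0, h′′(0) = -2.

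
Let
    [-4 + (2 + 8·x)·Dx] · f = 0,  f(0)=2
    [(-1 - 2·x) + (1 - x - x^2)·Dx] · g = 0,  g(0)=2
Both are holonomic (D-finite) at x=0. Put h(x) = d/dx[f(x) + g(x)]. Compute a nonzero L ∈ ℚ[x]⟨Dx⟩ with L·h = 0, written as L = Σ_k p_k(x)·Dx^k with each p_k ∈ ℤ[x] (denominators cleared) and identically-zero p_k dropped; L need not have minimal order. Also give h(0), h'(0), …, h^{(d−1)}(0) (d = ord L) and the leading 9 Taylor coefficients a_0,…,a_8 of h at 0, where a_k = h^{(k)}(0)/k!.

f: a_k = 2, 4, -4, 8, -20, 56, -168, 528, -1716, …
g: a_k = 2, 2, 4, 6, 10, 16, 26, 42, 68, …
L₀ := lclm(L_f,L_g); ord L₀ ≤ 1+1.
h=h₀': d/dx-closure on L₀ ⇒ L.
L = (-42 - 132·x - 204·x^2 - 96·x^3 - 60·x^4) + (-3 - 96·x - 384·x^2 - 540·x^3 - 354·x^4 - 180·x^5)·Dx + (3 + 21·x + 33·x^2 - 26·x^3 - 78·x^4 - 98·x^5 - 40·x^6)·Dx^2  (order 2).
h: a_k = 6, 0, 42, -40, 360, -852, 3990, -13184, 52470, …
ICs: h(0) = 6, h′(0) = 0.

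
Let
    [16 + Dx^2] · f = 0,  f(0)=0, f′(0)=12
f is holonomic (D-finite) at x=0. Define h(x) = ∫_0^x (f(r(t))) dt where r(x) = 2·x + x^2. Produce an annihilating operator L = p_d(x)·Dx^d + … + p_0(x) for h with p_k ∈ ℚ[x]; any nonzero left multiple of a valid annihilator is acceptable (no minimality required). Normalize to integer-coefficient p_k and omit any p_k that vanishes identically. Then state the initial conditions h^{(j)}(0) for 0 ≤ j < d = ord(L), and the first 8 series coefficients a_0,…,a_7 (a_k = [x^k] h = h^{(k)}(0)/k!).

f: a_k = 0, 12, 0, -32, 0, 128/5, 0, -1024/105, …
Substitute x→r, Dx→(1/r')Dx; clear ⇒ L₀.
Integrate: L := L₀·Dx.
L = (64 + 192·x + 192·x^2 + 64·x^3)·Dx - Dx^2 + (1 + x)·Dx^3  (order 3).
h: a_k = 0, 0, 12, 4, -64, -384/5, 1568/15, 288, …
ICs: h(0) = 0, h′(0) = 0, h′′(0) = 24.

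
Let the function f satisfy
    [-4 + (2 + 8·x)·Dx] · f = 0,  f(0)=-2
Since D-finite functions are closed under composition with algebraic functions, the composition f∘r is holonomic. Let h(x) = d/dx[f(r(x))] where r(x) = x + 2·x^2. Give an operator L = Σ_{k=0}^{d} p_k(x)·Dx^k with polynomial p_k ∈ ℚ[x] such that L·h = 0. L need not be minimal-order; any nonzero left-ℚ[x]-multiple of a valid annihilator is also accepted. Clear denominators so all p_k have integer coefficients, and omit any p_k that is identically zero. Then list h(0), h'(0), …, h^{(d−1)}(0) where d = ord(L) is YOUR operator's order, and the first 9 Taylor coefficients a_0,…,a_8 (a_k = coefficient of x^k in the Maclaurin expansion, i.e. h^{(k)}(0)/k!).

f: a_k = -2, -4, 4, -8, 20, -56, 168, -528, 1716, …
L₀ from L_f via x↦r, Dx↦r'^{-1}Dx.
h=h₀': d/dx-closure on L₀ ⇒ L.
L = 2 + (-1 - 8·x - 24·x^2 - 32·x^3)·Dx  (order 1).
h: a_k = -4, -8, 24, -48, 40, 144, -784, 1952, -1944, …
ICs: h(0) = -4.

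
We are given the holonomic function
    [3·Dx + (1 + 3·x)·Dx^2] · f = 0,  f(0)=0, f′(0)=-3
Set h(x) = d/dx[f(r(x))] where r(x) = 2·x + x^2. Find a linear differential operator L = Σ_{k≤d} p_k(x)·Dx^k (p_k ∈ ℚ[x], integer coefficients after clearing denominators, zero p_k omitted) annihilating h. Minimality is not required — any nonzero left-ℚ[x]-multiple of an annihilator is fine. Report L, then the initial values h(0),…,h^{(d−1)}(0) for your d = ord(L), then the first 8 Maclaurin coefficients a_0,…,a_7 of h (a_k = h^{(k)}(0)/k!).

L = (5 + 6·x + 3·x^2) + (1 + 7·x + 9·x^2 + 3·x^3)·Dx  (order 1).
h: a_k = -6, 30, -162, 882, -4806, 26190, -142722, 777762, …
ICs: h(0) = -6.

f: a_k = 0, -3, 9/2, -9, 81/4, -243/5, 243/2, -2187/7, …
L₀ from L_f via x↦r, Dx↦r'^{-1}Dx.
Derive L from L₀ (diff closure).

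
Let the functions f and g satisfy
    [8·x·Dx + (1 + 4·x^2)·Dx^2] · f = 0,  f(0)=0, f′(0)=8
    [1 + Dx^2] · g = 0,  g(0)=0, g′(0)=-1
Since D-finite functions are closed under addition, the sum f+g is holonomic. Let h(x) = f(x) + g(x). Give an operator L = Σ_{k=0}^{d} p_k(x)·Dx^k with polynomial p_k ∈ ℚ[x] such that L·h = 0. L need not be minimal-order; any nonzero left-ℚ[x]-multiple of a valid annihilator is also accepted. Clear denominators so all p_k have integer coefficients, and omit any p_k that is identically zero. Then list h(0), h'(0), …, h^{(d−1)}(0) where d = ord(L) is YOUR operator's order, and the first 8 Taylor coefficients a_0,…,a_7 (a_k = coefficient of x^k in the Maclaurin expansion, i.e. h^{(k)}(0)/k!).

f: a_k = 0, 8, 0, -32/3, 0, 128/5, 0, -512/7, …
g: a_k = 0, -1, 0, 1/6, 0, -1/120, 0, 1/5040, …
f+g: L₀ = lclm(L_f,L_g), ord ≤ 2+2.
L = (-376·x + 1600·x^3 + 128·x^5)·Dx + (-7 + 76·x^2 + 432·x^4 + 64·x^6)·Dx^2 + (-376·x + 1600·x^3 + 128·x^5)·Dx^3 + (-7 + 76·x^2 + 432·x^4 + 64·x^6)·Dx^4  (order 4).
h: a_k = 0, 7, 0, -21/2, 0, 3071/120, 0, -368639/5040, …
ICs: h(0) = 0, h′(0) = 7, h′′(0) = 0, h′′′(0) = -63.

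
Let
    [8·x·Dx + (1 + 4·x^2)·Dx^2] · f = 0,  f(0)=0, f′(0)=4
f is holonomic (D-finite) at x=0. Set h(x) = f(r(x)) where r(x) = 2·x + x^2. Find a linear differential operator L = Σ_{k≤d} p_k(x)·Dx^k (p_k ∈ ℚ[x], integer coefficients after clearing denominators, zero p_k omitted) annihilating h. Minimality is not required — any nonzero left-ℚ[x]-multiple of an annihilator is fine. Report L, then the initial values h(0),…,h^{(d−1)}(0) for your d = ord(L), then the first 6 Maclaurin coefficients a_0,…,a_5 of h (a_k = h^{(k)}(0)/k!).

f: a_k = 0, 4, 0, -16/3, 0, 64/5, …
L₀ from L_f via x↦r, Dx↦r'^{-1}Dx.
L = (-1 + 32·x + 64·x^2 + 48·x^3 + 12·x^4)·Dx + (1 + x + 16·x^2 + 32·x^3 + 20·x^4 + 4·x^5)·Dx^2  (order 2).
h: a_k = 0, 8, 4, -128/3, -64, 1888/5, …
ICs: h(0) = 0, h′(0) = 8.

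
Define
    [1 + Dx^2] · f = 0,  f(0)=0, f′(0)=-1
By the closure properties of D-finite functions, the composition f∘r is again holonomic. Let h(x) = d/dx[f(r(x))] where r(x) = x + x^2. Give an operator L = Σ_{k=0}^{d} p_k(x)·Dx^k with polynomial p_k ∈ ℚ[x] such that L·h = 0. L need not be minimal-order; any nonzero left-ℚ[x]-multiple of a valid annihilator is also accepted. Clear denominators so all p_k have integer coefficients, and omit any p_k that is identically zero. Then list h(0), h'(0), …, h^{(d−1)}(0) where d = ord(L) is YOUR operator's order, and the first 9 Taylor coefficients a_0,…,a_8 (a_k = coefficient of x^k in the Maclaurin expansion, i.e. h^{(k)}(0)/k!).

L = (13 + 8·x + 24·x^2 + 32·x^3 + 16·x^4) + (-6 - 12·x)·Dx + (1 + 4·x + 4·x^2)·Dx^2  (order 2).
h: a_k = -1, -2, 1/2, 2, 59/24, 3/4, -419/720, -59/90, -13609/40320, …
ICs: h(0) = -1, h′(0) = -2.

f: a_k = 0, -1, 0, 1/6, 0, -1/120, 0, 1/5040, 0, …
h₀=f(r): pull back L_f along r ⇒ L₀.
h₀' ⇒ L via d/dx closure of L₀.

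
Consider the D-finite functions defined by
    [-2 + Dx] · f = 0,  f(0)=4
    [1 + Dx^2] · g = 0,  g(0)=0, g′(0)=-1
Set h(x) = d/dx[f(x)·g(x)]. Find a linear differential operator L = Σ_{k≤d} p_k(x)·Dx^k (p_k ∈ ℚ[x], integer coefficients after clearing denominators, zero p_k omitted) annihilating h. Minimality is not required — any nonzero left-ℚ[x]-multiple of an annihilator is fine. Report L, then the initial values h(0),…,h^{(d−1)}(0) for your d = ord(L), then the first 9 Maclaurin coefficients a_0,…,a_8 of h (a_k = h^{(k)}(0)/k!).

f: a_k = 4, 8, 8, 16/3, 8/3, 16/15, 16/45, 32/315, 8/315, …
g: a_k = 0, -1, 0, 1/6, 0, -1/120, 0, 1/5040, 0, …
h₀=f·g: eliminate ⇒ L₀, order ≤ 1·2.
Differentiate: ansatz ord ≤ ord L₀ ⇒ L.
L = 5 - 4·Dx + Dx^2  (order 2).
h: a_k = -4, -16, -22, -16, -41/6, -22/15, 29/180, 4/15, 1199/10080, …
ICs: h(0) = -4, h′(0) = -16.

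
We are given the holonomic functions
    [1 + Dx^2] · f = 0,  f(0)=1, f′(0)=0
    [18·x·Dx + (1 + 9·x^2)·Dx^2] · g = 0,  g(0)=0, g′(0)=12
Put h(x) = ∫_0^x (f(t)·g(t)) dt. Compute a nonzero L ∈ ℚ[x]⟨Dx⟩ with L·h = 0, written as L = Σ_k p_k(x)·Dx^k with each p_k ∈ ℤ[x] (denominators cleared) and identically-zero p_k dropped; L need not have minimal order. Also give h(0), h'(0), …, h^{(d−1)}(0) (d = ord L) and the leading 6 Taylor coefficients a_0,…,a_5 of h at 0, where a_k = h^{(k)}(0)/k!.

L = (370 + 9594·x^2 + 4131·x^4 + 2916·x^6 + 6561·x^8)·Dx + (684·x + 6804·x^3 + 8748·x^5 + 26244·x^7)·Dx^2 + (380 + 9792·x^2 + 5346·x^4 + 5832·x^6 + 13122·x^8)·Dx^3 + (684·x + 6804·x^3 + 8748·x^5 + 26244·x^7)·Dx^4 + (10 + 198·x^2 + 1215·x^4 + 2916·x^6 + 6561·x^8)·Dx^5  (order 5).
h: a_k = 0, 0, 6, 0, -21/2, 0, …
ICs: h(0) = 0, h′(0) = 0, h′′(0) = 12, h′′′(0) = 0, h′′′′(0) = -252.

f: a_k = 1, 0, -1/2, 0, 1/24, 0, …
g: a_k = 0, 12, 0, -36, 0, 972/5, …
Product ⇒ symmetric product L₀, ord ≤ 4.
Integrate: L := L₀·Dx.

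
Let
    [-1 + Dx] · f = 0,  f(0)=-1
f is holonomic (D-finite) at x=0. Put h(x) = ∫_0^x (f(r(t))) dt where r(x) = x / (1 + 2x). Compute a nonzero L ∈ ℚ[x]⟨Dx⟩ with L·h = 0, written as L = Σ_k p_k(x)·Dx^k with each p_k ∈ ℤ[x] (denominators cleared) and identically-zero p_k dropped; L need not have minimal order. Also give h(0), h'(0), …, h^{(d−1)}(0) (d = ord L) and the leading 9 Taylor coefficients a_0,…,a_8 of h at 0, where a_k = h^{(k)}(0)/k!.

L = -Dx + (1 + 4·x + 4·x^2)·Dx^2  (order 2).
h: a_k = 0, -1, -1/2, 1/2, -13/24, 71/120, -49/80, 2699/5040, -9157/40320, …
ICs: h(0) = 0, h′(0) = -1.

f: a_k = -1, -1, -1/2, -1/6, -1/24, -1/120, -1/720, -1/5040, -1/40320, …
Change of var in L_f (x↦r) gives L₀.
∫: right-multiply L₀ by Dx.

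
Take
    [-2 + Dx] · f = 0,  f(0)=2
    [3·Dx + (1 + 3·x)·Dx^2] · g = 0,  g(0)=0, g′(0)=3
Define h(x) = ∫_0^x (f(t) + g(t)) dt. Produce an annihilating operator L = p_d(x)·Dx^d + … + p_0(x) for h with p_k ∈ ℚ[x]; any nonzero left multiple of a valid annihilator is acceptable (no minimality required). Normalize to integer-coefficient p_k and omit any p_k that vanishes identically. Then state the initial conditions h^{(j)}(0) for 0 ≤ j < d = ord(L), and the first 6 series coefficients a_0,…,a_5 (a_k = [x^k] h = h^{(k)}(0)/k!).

f: a_k = 2, 4, 4, 8/3, 4/3, 8/15, …
g: a_k = 0, 3, -9/2, 9, -81/4, 243/5, …
Sum ⇒ L₀ = lclm(L_f,L_g) in ℚ(x)⟨Dx⟩.
h=∫₀ˣh₀: take L = L₀·Dx.
L = (-48 - 36·x)·Dx^2 + (14 - 24·x - 36·x^2)·Dx^3 + (5 + 21·x + 18·x^2)·Dx^4  (order 4).
h: a_k = 0, 2, 7/2, -1/6, 35/12, -227/60, …
ICs: h(0) = 0, h′(0) = 2, h′′(0) = 7, h′′′(0) = -1.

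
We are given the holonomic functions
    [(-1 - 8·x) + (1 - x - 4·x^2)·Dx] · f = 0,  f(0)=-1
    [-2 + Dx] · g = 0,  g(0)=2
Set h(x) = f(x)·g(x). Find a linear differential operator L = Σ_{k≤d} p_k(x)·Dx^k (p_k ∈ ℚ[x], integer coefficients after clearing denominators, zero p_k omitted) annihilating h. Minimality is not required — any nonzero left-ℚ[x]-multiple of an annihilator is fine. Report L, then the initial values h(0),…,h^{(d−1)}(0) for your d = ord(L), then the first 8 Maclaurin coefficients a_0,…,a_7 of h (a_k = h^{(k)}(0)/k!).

L = (3 + 6·x - 8·x^2) + (-1 + x + 4·x^2)·Dx  (order 1).
h: a_k = -2, -6, -18, -134/3, -118, -1486/5, -34622/45, -68538/35, …
ICs: h(0) = -2.

f: a_k = -1, -1, -5, -9, -29, -65, -181, -441, …
g: a_k = 2, 4, 4, 8/3, 4/3, 8/15, 8/45, 16/315, …
f·g: L₀ = L_f ⊗_s L_g, ord ≤ 1·1.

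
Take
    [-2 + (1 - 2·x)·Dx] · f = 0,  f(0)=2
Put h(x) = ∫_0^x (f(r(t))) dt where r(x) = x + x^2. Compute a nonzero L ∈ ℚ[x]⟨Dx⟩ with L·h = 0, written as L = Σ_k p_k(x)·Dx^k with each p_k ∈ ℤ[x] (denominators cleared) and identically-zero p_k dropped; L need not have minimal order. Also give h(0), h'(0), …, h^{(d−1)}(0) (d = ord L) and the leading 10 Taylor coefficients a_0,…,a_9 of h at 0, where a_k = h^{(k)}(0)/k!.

L = (2 + 4·x)·Dx + (-1 + 2·x + 2·x^2)·Dx^2  (order 2).
h: a_k = 0, 2, 2, 4, 8, 88/5, 40, 656/7, 224, 544, …
ICs: h(0) = 0, h′(0) = 2.

f: a_k = 2, 4, 8, 16, 32, 64, 128, 256, 512, 1024, …
f∘r: x↦r, Dx↦Dx/r' in L_f ⇒ L₀.
h=∫₀ˣh₀: take L = L₀·Dx.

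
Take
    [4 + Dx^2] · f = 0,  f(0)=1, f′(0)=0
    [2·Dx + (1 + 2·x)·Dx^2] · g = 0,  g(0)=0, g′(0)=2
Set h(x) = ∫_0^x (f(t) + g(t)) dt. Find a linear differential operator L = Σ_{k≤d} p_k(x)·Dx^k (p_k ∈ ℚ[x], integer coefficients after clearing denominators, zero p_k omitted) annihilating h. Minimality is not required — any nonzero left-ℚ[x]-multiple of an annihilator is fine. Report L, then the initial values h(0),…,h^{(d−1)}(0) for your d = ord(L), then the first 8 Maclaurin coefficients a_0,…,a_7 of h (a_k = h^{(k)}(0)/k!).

L = (56 + 32·x + 32·x^2)·Dx^2 + (12 + 40·x + 48·x^2 + 32·x^3)·Dx^3 + (14 + 8·x + 8·x^2)·Dx^4 + (3 + 10·x + 12·x^2 + 8·x^3)·Dx^5  (order 5).
h: a_k = 0, 1, 1, -4/3, 2/3, -2/3, 16/15, -484/315, …
ICs: h(0) = 0, h′(0) = 1, h′′(0) = 2, h′′′(0) = -8, h′′′′(0) = 16.

f: a_k = 1, 0, -2, 0, 2/3, 0, -4/45, 0, …
g: a_k = 0, 2, -2, 8/3, -4, 32/5, -32/3, 128/7, …
h₀=f+g: left-lcm gives L₀, ord ≤ 4.
h=∫h₀ ⇒ L = L₀·Dx.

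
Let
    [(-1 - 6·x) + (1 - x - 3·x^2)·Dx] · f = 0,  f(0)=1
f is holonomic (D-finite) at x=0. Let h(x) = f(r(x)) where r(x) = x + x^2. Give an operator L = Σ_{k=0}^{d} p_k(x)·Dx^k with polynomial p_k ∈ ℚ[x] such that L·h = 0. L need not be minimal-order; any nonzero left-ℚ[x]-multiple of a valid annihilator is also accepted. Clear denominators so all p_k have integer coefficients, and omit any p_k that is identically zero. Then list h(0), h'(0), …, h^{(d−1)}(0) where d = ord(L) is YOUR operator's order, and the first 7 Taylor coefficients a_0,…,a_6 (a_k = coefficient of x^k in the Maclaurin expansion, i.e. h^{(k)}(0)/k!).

L = (1 + 8·x + 18·x^2 + 12·x^3) + (-1 + x + 4·x^2 + 6·x^3 + 3·x^4)·Dx  (order 1).
h: a_k = 1, 1, 5, 15, 44, 137, 418, …
ICs: h(0) = 1.

f: a_k = 1, 1, 4, 7, 19, 40, 97, …
Substitute x→r, Dx→(1/r')Dx; clear ⇒ L₀.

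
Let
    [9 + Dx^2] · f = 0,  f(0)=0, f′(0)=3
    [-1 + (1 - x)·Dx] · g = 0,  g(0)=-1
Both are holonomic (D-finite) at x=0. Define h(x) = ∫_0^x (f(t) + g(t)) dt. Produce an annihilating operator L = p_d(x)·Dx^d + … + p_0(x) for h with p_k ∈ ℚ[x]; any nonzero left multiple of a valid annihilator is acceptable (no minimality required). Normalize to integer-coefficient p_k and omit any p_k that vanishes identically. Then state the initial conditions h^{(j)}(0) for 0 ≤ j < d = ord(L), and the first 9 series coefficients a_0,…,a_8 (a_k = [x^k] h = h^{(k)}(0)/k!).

L = (-135 + 162·x - 81·x^2)·Dx + (99 - 261·x + 243·x^2 - 81·x^3)·Dx^2 + (-15 + 18·x - 9·x^2)·Dx^3 + (11 - 29·x + 27·x^2 - 9·x^3)·Dx^4  (order 4).
h: a_k = 0, -1, 1, -1/3, -11/8, -1/5, 41/240, -1/7, -803/4480, …
ICs: h(0) = 0, h′(0) = -1, h′′(0) = 2, h′′′(0) = -2.

f: a_k = 0, 3, 0, -9/2, 0, 81/40, 0, -243/560, 0, …
g: a_k = -1, -1, -1, -1, -1, -1, -1, -1, -1, …
f+g: L₀ = lclm(L_f,L_g), ord ≤ 2+1.
h=∫h₀ ⇒ L = L₀·Dx.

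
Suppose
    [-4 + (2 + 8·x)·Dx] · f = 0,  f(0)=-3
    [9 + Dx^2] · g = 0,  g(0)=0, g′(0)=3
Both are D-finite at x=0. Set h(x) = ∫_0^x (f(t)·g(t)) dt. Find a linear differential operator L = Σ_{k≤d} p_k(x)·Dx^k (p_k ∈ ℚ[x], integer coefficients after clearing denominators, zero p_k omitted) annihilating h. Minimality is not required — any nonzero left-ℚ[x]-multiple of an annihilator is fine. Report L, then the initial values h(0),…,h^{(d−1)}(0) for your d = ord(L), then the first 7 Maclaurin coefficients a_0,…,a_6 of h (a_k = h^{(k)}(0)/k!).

f: a_k = -3, -6, 6, -12, 30, -84, 252, …
g: a_k = 0, 3, 0, -9/2, 0, 81/40, 0, …
Product ⇒ symmetric product L₀, ord ≤ 2.
h=∫₀ˣh₀: take L = L₀·Dx.
L = (21 + 72·x + 144·x^2)·Dx + (-4 - 16·x)·Dx^2 + (1 + 8·x + 16·x^2)·Dx^3  (order 3).
h: a_k = 0, 0, -9/2, -6, 63/8, -9/5, 759/80, …
ICs: h(0) = 0, h′(0) = 0, h′′(0) = -9.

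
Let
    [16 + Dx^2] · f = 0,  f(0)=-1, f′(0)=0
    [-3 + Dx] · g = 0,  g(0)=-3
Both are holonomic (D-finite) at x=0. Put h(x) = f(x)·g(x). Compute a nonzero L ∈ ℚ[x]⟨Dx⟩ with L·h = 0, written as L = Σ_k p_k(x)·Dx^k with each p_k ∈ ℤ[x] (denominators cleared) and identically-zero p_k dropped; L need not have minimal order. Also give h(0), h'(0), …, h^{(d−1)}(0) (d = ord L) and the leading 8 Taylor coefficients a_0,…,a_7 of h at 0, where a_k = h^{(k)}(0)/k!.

L = 25 - 6·Dx + Dx^2  (order 2).
h: a_k = 3, 9, -21/2, -117/2, -527/8, -237/40, 11753/240, 25481/560, …
ICs: h(0) = 3, h′(0) = 9.

f: a_k = -1, 0, 8, 0, -32/3, 0, 256/45, 0, …
g: a_k = -3, -9, -27/2, -27/2, -81/8, -243/40, -243/80, -729/560, …
Sym-product of L_f,L_g gives L₀ (≤ ord 2).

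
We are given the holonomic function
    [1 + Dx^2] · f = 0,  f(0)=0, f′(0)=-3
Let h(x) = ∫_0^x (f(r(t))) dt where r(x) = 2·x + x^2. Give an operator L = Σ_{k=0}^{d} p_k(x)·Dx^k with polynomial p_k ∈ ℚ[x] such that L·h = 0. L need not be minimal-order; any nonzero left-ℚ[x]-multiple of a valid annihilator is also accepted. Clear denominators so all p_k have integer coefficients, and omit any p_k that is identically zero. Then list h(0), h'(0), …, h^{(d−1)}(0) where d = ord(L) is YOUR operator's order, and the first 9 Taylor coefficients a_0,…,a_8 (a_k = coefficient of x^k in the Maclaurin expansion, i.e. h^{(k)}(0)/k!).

L = (4 + 12·x + 12·x^2 + 4·x^3)·Dx - Dx^2 + (1 + x)·Dx^3  (order 3).
h: a_k = 0, 0, -3, -1, 1, 6/5, 11/30, -3/14, -101/420, …
ICs: h(0) = 0, h′(0) = 0, h′′(0) = -6.

f: a_k = 0, -3, 0, 1/2, 0, -1/40, 0, 1/1680, 0, …
Substitute x→r, Dx→(1/r')Dx; clear ⇒ L₀.
h=∫₀ˣh₀: take L = L₀·Dx.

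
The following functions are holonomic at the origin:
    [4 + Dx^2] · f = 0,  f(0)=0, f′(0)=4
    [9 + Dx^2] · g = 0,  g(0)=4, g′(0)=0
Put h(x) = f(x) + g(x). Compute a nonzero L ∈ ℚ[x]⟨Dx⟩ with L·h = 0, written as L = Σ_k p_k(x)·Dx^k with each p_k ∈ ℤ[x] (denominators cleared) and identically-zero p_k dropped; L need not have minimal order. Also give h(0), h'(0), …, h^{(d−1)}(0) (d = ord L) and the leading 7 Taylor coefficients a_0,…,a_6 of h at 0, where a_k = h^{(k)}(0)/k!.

f: a_k = 0, 4, 0, -8/3, 0, 8/15, 0, …
g: a_k = 4, 0, -18, 0, 27/2, 0, -81/20, …
Weyl lclm of L_f,L_g ⇒ L₀ (ord ≤ 4).
L = 36 + 13·Dx^2 + Dx^4  (order 4).
h: a_k = 4, 4, -18, -8/3, 27/2, 8/15, -81/20, …
ICs: h(0) = 4, h′(0) = 4, h′′(0) = -36, h′′′(0) = -16.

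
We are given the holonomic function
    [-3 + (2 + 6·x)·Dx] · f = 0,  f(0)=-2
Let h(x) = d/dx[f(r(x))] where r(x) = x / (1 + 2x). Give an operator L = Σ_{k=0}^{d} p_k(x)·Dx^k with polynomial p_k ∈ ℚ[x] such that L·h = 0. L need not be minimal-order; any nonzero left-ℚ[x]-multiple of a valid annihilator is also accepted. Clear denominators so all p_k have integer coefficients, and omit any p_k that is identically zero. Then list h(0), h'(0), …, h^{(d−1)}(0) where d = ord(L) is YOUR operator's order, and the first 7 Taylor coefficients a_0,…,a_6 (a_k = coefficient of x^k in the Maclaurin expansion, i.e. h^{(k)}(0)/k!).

L = (-11 - 40·x) + (-2 - 14·x - 20·x^2)·Dx  (order 1).
h: a_k = -3, 33/2, -585/8, 4965/16, -169545/128, 1477503/256, -26328981/1024, …
ICs: h(0) = -3.

f: a_k = -2, -3, 9/4, -27/8, 405/64, -1701/128, 15309/512, …
h₀=f(r): pull back L_f along r ⇒ L₀.
h₀' ⇒ L via d/dx closure of L₀.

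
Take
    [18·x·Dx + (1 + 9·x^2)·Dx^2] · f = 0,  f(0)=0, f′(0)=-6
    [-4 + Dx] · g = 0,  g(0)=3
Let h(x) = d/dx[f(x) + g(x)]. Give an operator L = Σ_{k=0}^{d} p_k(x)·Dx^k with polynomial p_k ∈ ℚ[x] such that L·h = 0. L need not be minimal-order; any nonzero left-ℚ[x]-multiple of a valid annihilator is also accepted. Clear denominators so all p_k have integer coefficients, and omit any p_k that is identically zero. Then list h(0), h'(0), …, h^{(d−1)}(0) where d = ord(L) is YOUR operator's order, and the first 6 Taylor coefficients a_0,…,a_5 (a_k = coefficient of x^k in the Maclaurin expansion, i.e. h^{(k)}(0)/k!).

f: a_k = 0, -6, 0, 18, 0, -486/5, …
g: a_k = 3, 12, 24, 32, 32, 128/5, …
f+g: L₀ = lclm(L_f,L_g), ord ≤ 2+1.
h₀' ⇒ L via d/dx closure of L₀.
L = (36 - 144·x - 972·x^2 - 1296·x^3) + (-17 + 99·x^2 - 648·x^4)·Dx + (2 + 9·x + 36·x^2 + 81·x^3 + 162·x^4)·Dx^2  (order 2).
h: a_k = 6, 48, 150, 128, -358, 512/5, …
ICs: h(0) = 6, h′(0) = 48.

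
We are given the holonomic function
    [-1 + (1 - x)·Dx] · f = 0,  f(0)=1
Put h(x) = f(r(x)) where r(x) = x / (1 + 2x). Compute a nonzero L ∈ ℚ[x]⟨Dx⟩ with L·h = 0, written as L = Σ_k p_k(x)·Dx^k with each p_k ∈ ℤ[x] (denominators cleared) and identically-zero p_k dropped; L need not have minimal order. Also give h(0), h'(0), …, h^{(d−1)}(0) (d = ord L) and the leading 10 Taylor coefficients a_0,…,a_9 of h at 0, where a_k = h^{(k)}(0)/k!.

L = -1 + (1 + 3·x + 2·x^2)·Dx  (order 1).
h: a_k = 1, 1, -1, 1, -1, 1, -1, 1, -1, 1, …
ICs: h(0) = 1.

f: a_k = 1, 1, 1, 1, 1, 1, 1, 1, 1, 1, …
h₀=f(r): pull back L_f along r ⇒ L₀.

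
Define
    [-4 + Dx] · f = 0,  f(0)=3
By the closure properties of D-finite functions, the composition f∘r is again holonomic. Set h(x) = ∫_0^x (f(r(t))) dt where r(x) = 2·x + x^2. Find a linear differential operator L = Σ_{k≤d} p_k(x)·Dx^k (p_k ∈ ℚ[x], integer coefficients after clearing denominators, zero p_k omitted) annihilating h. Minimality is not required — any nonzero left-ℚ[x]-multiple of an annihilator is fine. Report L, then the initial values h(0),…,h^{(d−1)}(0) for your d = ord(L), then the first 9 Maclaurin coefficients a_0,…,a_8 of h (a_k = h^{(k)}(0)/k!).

L = (-8 - 8·x)·Dx + Dx^2  (order 2).
h: a_k = 0, 3, 12, 36, 88, 184, 1696/5, 59104/105, 89632/105, …
ICs: h(0) = 0, h′(0) = 3.

f: a_k = 3, 12, 24, 32, 32, 128/5, 256/15, 1024/105, 512/105, …
Substitute x→r, Dx→(1/r')Dx; clear ⇒ L₀.
∫: right-multiply L₀ by Dx.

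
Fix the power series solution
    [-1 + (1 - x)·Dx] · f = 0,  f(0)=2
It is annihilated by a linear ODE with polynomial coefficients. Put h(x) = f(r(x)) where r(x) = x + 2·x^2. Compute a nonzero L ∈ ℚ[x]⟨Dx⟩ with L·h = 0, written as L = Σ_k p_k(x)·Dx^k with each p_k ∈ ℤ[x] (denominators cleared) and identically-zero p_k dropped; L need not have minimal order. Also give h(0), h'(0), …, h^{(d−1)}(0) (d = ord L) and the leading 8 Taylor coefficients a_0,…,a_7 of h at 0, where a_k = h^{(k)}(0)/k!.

f: a_k = 2, 2, 2, 2, 2, 2, 2, 2, …
L₀ from L_f via x↦r, Dx↦r'^{-1}Dx.
L = (1 + 4·x) + (-1 + x + 2·x^2)·Dx  (order 1).
h: a_k = 2, 2, 6, 10, 22, 42, 86, 170, …
ICs: h(0) = 2.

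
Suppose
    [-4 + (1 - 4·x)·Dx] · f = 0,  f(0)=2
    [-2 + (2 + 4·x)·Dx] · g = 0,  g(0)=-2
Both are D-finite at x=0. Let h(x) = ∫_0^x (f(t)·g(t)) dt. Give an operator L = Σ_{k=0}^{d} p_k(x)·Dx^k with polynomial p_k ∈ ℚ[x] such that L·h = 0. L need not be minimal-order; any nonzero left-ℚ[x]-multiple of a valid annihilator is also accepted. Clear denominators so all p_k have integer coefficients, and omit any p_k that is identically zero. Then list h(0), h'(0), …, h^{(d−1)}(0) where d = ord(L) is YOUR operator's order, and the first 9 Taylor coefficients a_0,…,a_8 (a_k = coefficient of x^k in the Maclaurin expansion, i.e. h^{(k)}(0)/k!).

f: a_k = 2, 8, 32, 128, 512, 2048, 8192, 32768, 131072, …
g: a_k = -2, -2, 1, -1, 5/4, -7/4, 21/8, -33/8, 429/64, …
f·g: L₀ = L_f ⊗_s L_g, ord ≤ 1·1.
∫: right-multiply L₀ by Dx.
L = (5 + 4·x)·Dx + (-1 + 2·x + 8·x^2)·Dx^2  (order 2).
h: a_k = 0, -4, -10, -26, -157/2, -2507/10, -3345/4, -80259/28, -321069/32, …
ICs: h(0) = 0, h′(0) = -4.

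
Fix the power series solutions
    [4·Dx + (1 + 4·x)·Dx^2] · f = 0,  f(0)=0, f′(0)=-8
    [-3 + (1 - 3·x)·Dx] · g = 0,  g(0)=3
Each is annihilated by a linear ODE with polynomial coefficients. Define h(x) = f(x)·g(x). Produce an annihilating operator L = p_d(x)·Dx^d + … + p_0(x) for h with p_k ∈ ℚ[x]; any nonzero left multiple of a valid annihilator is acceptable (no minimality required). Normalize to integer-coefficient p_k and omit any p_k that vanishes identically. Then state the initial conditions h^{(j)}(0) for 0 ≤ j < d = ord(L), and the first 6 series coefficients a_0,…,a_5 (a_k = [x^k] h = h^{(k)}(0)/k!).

L = 12 + (2 + 36·x)·Dx + (-1 - x + 12·x^2)·Dx^2  (order 2).
h: a_k = 0, -24, -24, -200, -216, -9384/5, …
ICs: h(0) = 0, h′(0) = -24.

f: a_k = 0, -8, 16, -128/3, 128, -2048/5, …
g: a_k = 3, 9, 27, 81, 243, 729, …
Product ⇒ symmetric product L₀, ord ≤ 2.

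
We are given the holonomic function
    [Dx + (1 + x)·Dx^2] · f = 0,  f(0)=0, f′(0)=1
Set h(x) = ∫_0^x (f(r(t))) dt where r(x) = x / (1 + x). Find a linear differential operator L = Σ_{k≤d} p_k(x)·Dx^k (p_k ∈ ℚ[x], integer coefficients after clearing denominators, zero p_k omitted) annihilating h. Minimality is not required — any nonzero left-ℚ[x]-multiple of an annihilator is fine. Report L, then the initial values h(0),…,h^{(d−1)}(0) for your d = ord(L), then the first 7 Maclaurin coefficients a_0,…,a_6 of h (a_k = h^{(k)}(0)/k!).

L = (3 + 4·x)·Dx^2 + (1 + 3·x + 2·x^2)·Dx^3  (order 3).
h: a_k = 0, 0, 1/2, -1/2, 7/12, -3/4, 31/30, …
ICs: h(0) = 0, h′(0) = 0, h′′(0) = 1.

f: a_k = 0, 1, -1/2, 1/3, -1/4, 1/5, -1/6, …
Change of var in L_f (x↦r) gives L₀.
h=∫₀ˣh₀: take L = L₀·Dx.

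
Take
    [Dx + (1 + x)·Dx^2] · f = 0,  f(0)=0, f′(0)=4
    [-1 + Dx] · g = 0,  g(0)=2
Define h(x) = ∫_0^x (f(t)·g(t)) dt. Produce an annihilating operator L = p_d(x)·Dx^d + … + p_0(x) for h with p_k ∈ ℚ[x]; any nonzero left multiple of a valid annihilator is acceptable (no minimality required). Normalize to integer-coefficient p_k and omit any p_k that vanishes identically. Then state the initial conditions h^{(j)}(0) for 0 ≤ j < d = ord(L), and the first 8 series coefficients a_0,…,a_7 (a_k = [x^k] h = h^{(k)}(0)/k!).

L = x·Dx + (-1 - 2·x)·Dx^2 + (1 + x)·Dx^3  (order 3).
h: a_k = 0, 0, 4, 4/3, 2/3, 0, 1/10, -1/18, …
ICs: h(0) = 0, h′(0) = 0, h′′(0) = 8.

f: a_k = 0, 4, -2, 4/3, -1, 4/5, -2/3, 4/7, …
g: a_k = 2, 2, 1, 1/3, 1/12, 1/60, 1/360, 1/2520, …
Product ⇒ symmetric product L₀, ord ≤ 2.
Integrate: L := L₀·Dx.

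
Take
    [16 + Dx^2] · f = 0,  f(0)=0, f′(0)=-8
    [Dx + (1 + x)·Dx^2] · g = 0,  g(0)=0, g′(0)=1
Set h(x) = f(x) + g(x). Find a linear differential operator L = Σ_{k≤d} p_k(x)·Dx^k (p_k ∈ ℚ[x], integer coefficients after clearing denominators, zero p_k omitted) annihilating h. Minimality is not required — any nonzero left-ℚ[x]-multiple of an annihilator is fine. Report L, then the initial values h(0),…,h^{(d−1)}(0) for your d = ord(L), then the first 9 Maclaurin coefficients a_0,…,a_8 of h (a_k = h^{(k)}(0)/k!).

L = (176 + 256·x + 128·x^2)·Dx + (144 + 400·x + 384·x^2 + 128·x^3)·Dx^2 + (11 + 16·x + 8·x^2)·Dx^3 + (9 + 25·x + 24·x^2 + 8·x^3)·Dx^4  (order 4).
h: a_k = 0, -7, -1/2, 65/3, -1/4, -253/15, -1/6, 299/45, -1/8, …
ICs: h(0) = 0, h′(0) = -7, h′′(0) = -1, h′′′(0) = 130.

f: a_k = 0, -8, 0, 64/3, 0, -256/15, 0, 2048/315, 0, …
g: a_k = 0, 1, -1/2, 1/3, -1/4, 1/5, -1/6, 1/7, -1/8, …
Sum ⇒ L₀ = lclm(L_f,L_g) in ℚ(x)⟨Dx⟩.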